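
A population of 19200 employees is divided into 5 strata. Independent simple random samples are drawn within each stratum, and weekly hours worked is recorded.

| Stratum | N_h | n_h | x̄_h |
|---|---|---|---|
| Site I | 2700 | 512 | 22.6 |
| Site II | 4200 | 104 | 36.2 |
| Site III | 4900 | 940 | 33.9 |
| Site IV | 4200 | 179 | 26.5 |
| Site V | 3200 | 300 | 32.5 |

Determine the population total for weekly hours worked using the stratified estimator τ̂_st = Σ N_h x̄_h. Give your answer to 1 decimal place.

τ̂_st ≈ 594470.0

τ̂_st = Σ N_h x̄_h = 2700·22.6 + 4200·36.2 + 4900·33.9 + 4200·26.5 + 3200·32.5 = 594470.0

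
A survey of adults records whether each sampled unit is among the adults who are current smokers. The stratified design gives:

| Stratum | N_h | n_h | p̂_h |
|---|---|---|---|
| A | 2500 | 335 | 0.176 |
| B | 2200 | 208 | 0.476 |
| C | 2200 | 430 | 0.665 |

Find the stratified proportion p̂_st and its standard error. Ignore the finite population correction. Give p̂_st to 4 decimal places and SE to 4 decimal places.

N = 6900; stratum weights W_h = N_h/N.
p̂_st = Σ W_h p̂_h = (2500·0.176 + 2200·0.476 + 2200·0.665)/6900 = 0.42757
V̂(p̂_st) = Σ W_h² p̂_h(1−p̂_h)/(n_h−1):
  stratum A: (2500/6900)²·0.176·0.824/334 = 5.70001e-05
  stratum B: (2200/6900)²·0.476·0.524/207 = 0.000122494
  stratum C: (2200/6900)²·0.665·0.335/429 = 5.27906e-05
V̂(p̂_st) = 0.000232285; SE = √V̂ = 0.0152409

p̂_st ≈ 0.4276, SE ≈ 0.0152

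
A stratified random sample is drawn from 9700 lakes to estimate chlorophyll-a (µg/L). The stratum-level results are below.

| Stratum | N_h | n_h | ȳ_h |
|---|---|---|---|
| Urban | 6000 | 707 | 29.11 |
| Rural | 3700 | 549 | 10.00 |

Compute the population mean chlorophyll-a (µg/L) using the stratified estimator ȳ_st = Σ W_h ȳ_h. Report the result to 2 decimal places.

N = Σ N_h = 9700. Stratum weights W_h = N_h/N.
ȳ_st = (6000·29.11 + 3700·10.00) / 9700 = 21.8206

ȳ_st ≈ 21.82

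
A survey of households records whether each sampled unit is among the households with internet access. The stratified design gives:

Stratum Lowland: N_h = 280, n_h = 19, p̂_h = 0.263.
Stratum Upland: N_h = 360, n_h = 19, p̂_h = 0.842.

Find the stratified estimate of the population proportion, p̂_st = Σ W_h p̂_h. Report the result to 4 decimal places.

N = 640; stratum weights W_h = N_h/N.
p̂_st = Σ W_h p̂_h = (280·0.263 + 360·0.842)/640 = 0.58869

p̂_st ≈ 0.5887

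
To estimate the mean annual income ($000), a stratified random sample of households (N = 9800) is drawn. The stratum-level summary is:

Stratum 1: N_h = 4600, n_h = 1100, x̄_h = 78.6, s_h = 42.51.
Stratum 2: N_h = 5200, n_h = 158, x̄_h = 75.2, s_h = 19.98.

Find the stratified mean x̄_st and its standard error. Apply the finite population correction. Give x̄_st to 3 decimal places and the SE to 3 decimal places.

x̄_st = Σ W_h x̄_h = (4600·78.6 + 5200·75.2)/9800 = 76.79592
V̂(x̄_st) = Σ W_h² (1 − n_h/N_h) s_h²/n_h, with W_h = N_h/N and N = 9800:
  stratum 1: (4600/9800)²·(1 − 1100/4600)·42.51²/1100 = 0.2754
  stratum 2: (5200/9800)²·(1 − 158/5200)·19.98²/158 = 0.689744
V̂(x̄_st) = 0.965144
SE(x̄_st) = √0.965144 = 0.982417

x̄_st ≈ 76.796, SE ≈ 0.982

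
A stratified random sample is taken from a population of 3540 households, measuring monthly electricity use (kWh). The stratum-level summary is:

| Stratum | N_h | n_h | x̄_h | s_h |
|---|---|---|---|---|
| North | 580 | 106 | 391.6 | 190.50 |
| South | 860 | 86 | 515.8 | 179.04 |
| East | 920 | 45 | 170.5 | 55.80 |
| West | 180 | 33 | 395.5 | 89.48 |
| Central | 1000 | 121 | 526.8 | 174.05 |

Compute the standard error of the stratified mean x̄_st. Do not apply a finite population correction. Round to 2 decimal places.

V̂(x̄_st) = Σ W_h² s_h²/n_h, with W_h = N_h/N and N = 3540:
  stratum North: (580/3540)²·190.50²/106 = 9.19038
  stratum South: (860/3540)²·179.04²/86 = 21.9984
  stratum East: (920/3540)²·55.80²/45 = 4.67331
  stratum West: (180/3540)²·89.48²/33 = 0.627302
  stratum Central: (1000/3540)²·174.05²/121 = 19.9782
V̂(x̄_st) = 56.4676
SE(x̄_st) = √56.4676 = 7.5145

SE(x̄_st) ≈ 7.51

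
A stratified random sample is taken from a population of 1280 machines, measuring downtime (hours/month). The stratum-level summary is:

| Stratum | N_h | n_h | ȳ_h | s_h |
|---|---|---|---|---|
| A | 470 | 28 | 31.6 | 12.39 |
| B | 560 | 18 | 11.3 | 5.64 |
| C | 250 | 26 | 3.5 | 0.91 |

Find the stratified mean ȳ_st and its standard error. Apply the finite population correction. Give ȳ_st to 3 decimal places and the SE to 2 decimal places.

ȳ_st ≈ 17.230, SE ≈ 1.01

ȳ_st = Σ W_h ȳ_h = (470·31.6 + 560·11.3 + 250·3.5)/1280 = 17.23047
V̂(ȳ_st) = Σ W_h² (1 − n_h/N_h) s_h²/n_h, with W_h = N_h/N and N = 1280:
  stratum A: (470/1280)²·(1 − 28/470)·12.39²/28 = 0.69516
  stratum B: (560/1280)²·(1 − 18/560)·5.64²/18 = 0.327381
  stratum C: (250/1280)²·(1 − 26/250)·0.91²/26 = 0.00108862
V̂(ȳ_st) = 1.02363
SE(ȳ_st) = √1.02363 = 1.01175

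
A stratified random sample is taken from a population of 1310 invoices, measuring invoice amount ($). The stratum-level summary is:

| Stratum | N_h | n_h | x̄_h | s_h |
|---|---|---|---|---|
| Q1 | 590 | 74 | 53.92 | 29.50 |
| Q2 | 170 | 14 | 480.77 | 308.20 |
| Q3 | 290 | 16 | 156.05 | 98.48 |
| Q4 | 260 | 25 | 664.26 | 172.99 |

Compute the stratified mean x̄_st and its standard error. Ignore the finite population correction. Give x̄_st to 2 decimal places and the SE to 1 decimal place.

x̄_st ≈ 253.06, SE ≈ 13.9

x̄_st = Σ W_h x̄_h = (590·53.92 + 170·480.77 + 290·156.05 + 260·664.26)/1310 = 253.05786
V̂(x̄_st) = Σ W_h² s_h²/n_h, with W_h = N_h/N and N = 1310:
  stratum Q1: (590/1310)²·29.50²/74 = 2.38547
  stratum Q2: (170/1310)²·308.20²/14 = 114.26
  stratum Q3: (290/1310)²·98.48²/16 = 29.705
  stratum Q4: (260/1310)²·172.99²/25 = 47.1526
V̂(x̄_st) = 193.503
SE(x̄_st) = √193.503 = 13.9105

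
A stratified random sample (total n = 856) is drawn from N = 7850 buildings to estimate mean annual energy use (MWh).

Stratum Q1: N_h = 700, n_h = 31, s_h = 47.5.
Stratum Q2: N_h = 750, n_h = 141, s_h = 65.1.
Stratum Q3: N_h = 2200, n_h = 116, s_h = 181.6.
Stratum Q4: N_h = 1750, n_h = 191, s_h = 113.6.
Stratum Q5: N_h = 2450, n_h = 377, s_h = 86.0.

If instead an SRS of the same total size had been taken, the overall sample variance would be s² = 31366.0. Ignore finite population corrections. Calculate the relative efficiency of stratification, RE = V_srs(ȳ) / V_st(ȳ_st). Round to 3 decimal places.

RE ≈ 1.288

V̂(ȳ_st) = Σ W_h² s_h²/n_h, with W_h = N_h/N and N = 7850:
  stratum Q1: (700/7850)²·47.5²/31 = 0.578738
  stratum Q2: (750/7850)²·65.1²/141 = 0.274363
  stratum Q3: (2200/7850)²·181.6²/116 = 22.3295
  stratum Q4: (1750/7850)²·113.6²/191 = 3.35784
  stratum Q5: (2450/7850)²·86.0²/377 = 1.91095
V_st = 28.4514
V_srs = s²/n = 31366.0/856 = 36.6425
Relative efficiency = V_srs / V_st = 36.6425/28.4514 = 1.2879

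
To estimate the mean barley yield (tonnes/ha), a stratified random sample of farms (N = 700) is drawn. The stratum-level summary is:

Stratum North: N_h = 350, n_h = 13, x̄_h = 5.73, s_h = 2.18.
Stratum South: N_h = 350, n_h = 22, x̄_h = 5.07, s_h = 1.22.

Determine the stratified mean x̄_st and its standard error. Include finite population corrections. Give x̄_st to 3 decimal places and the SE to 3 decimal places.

x̄_st = Σ W_h x̄_h = (350·5.73 + 350·5.07)/700 = 5.40000
V̂(x̄_st) = Σ W_h² (1 − n_h/N_h) s_h²/n_h, with W_h = N_h/N and N = 700:
  stratum North: (350/700)²·(1 − 13/350)·2.18²/13 = 0.0879977
  stratum South: (350/700)²·(1 − 22/350)·1.22²/22 = 0.0158505
V̂(x̄_st) = 0.103848
SE(x̄_st) = √0.103848 = 0.322255

x̄_st ≈ 5.400, SE ≈ 0.322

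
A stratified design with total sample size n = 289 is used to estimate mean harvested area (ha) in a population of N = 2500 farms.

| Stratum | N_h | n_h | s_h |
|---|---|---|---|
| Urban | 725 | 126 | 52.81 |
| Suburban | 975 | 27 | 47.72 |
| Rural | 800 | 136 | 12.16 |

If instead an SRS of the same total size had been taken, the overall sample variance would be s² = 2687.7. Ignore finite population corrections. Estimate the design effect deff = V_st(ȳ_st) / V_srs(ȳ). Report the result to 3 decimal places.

V̂(ȳ_st) = Σ W_h² s_h²/n_h, with W_h = N_h/N and N = 2500:
  stratum Urban: (725/2500)²·52.81²/126 = 1.86148
  stratum Suburban: (975/2500)²·47.72²/27 = 12.8282
  stratum Rural: (800/2500)²·12.16²/136 = 0.111334
V_st = 14.801
V_srs = s²/n = 2687.7/289 = 9.3
deff = V_st / V_srs = 14.801/9.3 = 1.5915

deff ≈ 1.592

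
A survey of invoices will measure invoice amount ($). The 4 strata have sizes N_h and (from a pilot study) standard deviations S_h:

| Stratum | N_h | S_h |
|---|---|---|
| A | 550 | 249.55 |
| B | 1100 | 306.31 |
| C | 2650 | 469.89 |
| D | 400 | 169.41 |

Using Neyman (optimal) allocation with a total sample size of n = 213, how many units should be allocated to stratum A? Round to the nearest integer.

16

Neyman allocation: n_h = n · N_h S_h / Σ N_i S_i, with n = 213.
  stratum A: N_h·S_h = 550·249.55 = 137252.50
  stratum B: N_h·S_h = 1100·306.31 = 336941.00
  stratum C: N_h·S_h = 2650·469.89 = 1245208.50
  stratum D: N_h·S_h = 400·169.41 = 67764.00
Σ N_h S_h = 1787166.00
n for stratum A = 213·137252.50/1787166.00 = 16.358 → 16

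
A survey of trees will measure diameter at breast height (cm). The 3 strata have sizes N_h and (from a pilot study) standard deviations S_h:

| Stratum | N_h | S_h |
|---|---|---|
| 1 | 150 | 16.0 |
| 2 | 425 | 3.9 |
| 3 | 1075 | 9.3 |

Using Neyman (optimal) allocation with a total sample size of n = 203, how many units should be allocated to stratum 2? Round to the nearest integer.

Neyman allocation: n_h = n · N_h S_h / Σ N_i S_i, with n = 203.
  stratum 1: N_h·S_h = 150·16.0 = 2400.00
  stratum 2: N_h·S_h = 425·3.9 = 1657.50
  stratum 3: N_h·S_h = 1075·9.3 = 9997.50
Σ N_h S_h = 14055.00
n for stratum 2 = 203·1657.50/14055.00 = 23.940 → 24

24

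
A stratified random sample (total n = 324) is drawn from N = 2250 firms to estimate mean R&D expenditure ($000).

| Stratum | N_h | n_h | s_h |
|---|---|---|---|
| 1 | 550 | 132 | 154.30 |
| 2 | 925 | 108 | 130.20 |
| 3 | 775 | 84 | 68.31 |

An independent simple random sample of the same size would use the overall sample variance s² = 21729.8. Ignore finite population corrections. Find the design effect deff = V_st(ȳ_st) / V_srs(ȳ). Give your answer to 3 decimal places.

deff ≈ 0.655

V̂(ȳ_st) = Σ W_h² s_h²/n_h, with W_h = N_h/N and N = 2250:
  stratum 1: (550/2250)²·154.30²/132 = 10.7775
  stratum 2: (925/2250)²·130.20²/108 = 26.5287
  stratum 3: (775/2250)²·68.31²/84 = 6.59064
V_st = 43.8969
V_srs = s²/n = 21729.8/324 = 67.0673
deff = V_st / V_srs = 43.8969/67.0673 = 0.6545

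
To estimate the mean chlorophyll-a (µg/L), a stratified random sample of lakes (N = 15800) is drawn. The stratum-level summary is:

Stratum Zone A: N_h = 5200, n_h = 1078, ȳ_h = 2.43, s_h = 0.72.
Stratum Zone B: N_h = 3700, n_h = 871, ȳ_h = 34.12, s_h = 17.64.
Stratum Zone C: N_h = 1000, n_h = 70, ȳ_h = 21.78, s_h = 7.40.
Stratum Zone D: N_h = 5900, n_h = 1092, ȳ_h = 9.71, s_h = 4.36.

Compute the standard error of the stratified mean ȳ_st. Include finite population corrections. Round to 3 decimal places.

V̂(ȳ_st) = Σ W_h² (1 − n_h/N_h) s_h²/n_h, with W_h = N_h/N and N = 15800:
  stratum Zone A: (5200/15800)²·(1 − 1078/5200)·0.72²/1078 = 4.12899e-05
  stratum Zone B: (3700/15800)²·(1 − 871/3700)·17.64²/871 = 0.0149796
  stratum Zone C: (1000/15800)²·(1 − 70/1000)·7.40²/70 = 0.0029143
  stratum Zone D: (5900/15800)²·(1 − 1092/5900)·4.36²/1092 = 0.00197812
V̂(ȳ_st) = 0.0199133
SE(ȳ_st) = √0.0199133 = 0.141114

SE(ȳ_st) ≈ 0.141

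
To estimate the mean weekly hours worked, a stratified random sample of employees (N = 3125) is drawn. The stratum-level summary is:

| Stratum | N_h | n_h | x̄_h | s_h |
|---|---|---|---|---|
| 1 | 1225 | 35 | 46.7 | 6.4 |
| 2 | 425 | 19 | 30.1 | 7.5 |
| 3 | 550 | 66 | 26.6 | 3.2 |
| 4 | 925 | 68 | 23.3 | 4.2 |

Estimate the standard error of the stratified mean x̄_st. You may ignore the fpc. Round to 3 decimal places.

SE(x̄_st) ≈ 0.512

V̂(x̄_st) = Σ W_h² s_h²/n_h, with W_h = N_h/N and N = 3125:
  stratum 1: (1225/3125)²·6.4²/35 = 0.179831
  stratum 2: (425/3125)²·7.5²/19 = 0.0547579
  stratum 3: (550/3125)²·3.2²/66 = 0.00480597
  stratum 4: (925/3125)²·4.2²/68 = 0.0227286
V̂(x̄_st) = 0.262123
SE(x̄_st) = √0.262123 = 0.51198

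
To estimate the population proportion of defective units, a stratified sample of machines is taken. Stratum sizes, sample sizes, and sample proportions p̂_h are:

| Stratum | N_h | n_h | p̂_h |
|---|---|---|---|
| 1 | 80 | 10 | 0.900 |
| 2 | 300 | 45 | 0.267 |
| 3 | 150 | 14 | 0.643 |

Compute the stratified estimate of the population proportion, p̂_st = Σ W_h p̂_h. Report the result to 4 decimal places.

N = 530; stratum weights W_h = N_h/N.
p̂_st = Σ W_h p̂_h = (80·0.900 + 300·0.267 + 150·0.643)/530 = 0.46896

p̂_st ≈ 0.4690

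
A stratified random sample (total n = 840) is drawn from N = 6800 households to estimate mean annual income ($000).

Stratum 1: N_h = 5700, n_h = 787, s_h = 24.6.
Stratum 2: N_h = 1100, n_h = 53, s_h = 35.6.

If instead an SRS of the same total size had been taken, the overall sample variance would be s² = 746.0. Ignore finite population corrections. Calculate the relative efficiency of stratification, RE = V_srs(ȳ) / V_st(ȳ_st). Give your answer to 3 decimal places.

V̂(ȳ_st) = Σ W_h² s_h²/n_h, with W_h = N_h/N and N = 6800:
  stratum 1: (5700/6800)²·24.6²/787 = 0.540291
  stratum 2: (1100/6800)²·35.6²/53 = 0.625737
V_st = 1.16603
V_srs = s²/n = 746.0/840 = 0.888095
Relative efficiency = V_srs / V_st = 0.888095/1.16603 = 0.7616

RE ≈ 0.762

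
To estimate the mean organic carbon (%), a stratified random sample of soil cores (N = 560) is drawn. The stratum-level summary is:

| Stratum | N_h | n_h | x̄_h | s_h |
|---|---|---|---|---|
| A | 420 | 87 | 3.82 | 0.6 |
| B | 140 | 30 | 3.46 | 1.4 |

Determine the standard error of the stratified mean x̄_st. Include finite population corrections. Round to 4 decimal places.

SE(x̄_st) ≈ 0.0711

V̂(x̄_st) = Σ W_h² (1 − n_h/N_h) s_h²/n_h, with W_h = N_h/N and N = 560:
  stratum A: (420/560)²·(1 − 87/420)·0.6²/87 = 0.00184544
  stratum B: (140/560)²·(1 − 30/140)·1.4²/30 = 0.00320833
V̂(x̄_st) = 0.00505378
SE(x̄_st) = √0.00505378 = 0.0710899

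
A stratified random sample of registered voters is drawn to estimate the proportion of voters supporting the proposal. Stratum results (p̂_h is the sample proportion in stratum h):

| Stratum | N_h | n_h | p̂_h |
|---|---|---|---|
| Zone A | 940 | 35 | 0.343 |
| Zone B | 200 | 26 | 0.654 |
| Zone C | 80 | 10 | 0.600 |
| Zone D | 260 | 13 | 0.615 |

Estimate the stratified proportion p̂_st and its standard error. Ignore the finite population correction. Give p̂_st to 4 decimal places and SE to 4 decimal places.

N = 1480; stratum weights W_h = N_h/N.
p̂_st = Σ W_h p̂_h = (940·0.343 + 200·0.654 + 80·0.600 + 260·0.615)/1480 = 0.44670
V̂(p̂_st) = Σ W_h² p̂_h(1−p̂_h)/(n_h−1):
  stratum Zone A: (940/1480)²·0.343·0.657/34 = 0.0026737
  stratum Zone B: (200/1480)²·0.654·0.346/25 = 0.000165291
  stratum Zone C: (80/1480)²·0.600·0.400/9 = 7.79158e-05
  stratum Zone D: (260/1480)²·0.615·0.385/12 = 0.000608945
V̂(p̂_st) = 0.00352585; SE = √V̂ = 0.0593789

p̂_st ≈ 0.4467, SE ≈ 0.0594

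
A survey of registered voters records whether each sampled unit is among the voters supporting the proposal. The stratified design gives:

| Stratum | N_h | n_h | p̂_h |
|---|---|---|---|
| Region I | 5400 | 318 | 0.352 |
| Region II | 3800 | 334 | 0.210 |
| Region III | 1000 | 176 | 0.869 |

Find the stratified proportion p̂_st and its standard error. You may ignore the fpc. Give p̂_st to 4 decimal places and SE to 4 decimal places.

N = 10200; stratum weights W_h = N_h/N.
p̂_st = Σ W_h p̂_h = (5400·0.352 + 3800·0.210 + 1000·0.869)/10200 = 0.34978
V̂(p̂_st) = Σ W_h² p̂_h(1−p̂_h)/(n_h−1):
  stratum Region I: (5400/10200)²·0.352·0.648/317 = 0.000201672
  stratum Region II: (3800/10200)²·0.210·0.790/333 = 6.91463e-05
  stratum Region III: (1000/10200)²·0.869·0.131/175 = 6.25249e-06
V̂(p̂_st) = 0.000277071; SE = √V̂ = 0.0166454

p̂_st ≈ 0.3498, SE ≈ 0.0166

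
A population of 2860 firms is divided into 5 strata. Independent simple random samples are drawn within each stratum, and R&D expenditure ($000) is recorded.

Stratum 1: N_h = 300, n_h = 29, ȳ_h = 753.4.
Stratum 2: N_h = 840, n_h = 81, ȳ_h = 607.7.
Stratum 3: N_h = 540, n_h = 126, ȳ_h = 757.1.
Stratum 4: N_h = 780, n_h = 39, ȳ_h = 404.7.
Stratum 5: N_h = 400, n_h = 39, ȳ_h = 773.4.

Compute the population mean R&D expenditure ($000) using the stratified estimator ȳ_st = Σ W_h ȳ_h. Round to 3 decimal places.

N = Σ N_h = 2860. Stratum weights W_h = N_h/N.
ȳ_st = (300·753.4 + 840·607.7 + 540·757.1 + 780·404.7 + 400·773.4) / 2860 = 619.00280

ȳ_st ≈ 619.003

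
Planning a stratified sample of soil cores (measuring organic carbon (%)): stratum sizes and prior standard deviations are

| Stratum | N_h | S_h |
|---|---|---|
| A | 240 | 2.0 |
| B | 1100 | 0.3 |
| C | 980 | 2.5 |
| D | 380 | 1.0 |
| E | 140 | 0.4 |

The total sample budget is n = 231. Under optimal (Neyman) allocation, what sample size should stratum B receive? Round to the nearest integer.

Neyman allocation: n_h = n · N_h S_h / Σ N_i S_i, with n = 231.
  stratum A: N_h·S_h = 240·2.0 = 480.00
  stratum B: N_h·S_h = 1100·0.3 = 330.00
  stratum C: N_h·S_h = 980·2.5 = 2450.00
  stratum D: N_h·S_h = 380·1.0 = 380.00
  stratum E: N_h·S_h = 140·0.4 = 56.00
Σ N_h S_h = 3696.00
n for stratum B = 231·330.00/3696.00 = 20.625 → 21

21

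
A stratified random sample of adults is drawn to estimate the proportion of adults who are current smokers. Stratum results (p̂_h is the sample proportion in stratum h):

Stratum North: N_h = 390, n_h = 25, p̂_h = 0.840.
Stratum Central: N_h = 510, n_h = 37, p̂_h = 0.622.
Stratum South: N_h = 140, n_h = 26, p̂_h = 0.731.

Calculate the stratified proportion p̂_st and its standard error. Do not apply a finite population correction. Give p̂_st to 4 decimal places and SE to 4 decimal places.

N = 1040; stratum weights W_h = N_h/N.
p̂_st = Σ W_h p̂_h = (390·0.840 + 510·0.622 + 140·0.731)/1040 = 0.71842
V̂(p̂_st) = Σ W_h² p̂_h(1−p̂_h)/(n_h−1):
  stratum North: (390/1040)²·0.840·0.160/24 = 0.0007875
  stratum Central: (510/1040)²·0.622·0.378/36 = 0.00157056
  stratum South: (140/1040)²·0.731·0.269/25 = 0.000142534
V̂(p̂_st) = 0.00250059; SE = √V̂ = 0.0500059

p̂_st ≈ 0.7184, SE ≈ 0.0500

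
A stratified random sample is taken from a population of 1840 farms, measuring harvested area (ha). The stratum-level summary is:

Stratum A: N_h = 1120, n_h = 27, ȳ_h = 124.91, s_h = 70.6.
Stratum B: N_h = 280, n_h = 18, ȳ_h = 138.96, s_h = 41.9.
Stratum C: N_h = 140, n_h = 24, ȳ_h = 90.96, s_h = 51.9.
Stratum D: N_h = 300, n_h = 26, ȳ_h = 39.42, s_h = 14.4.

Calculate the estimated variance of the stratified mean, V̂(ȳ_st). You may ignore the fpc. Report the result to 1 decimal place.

V̂(ȳ_st) = Σ W_h² s_h²/n_h, with W_h = N_h/N and N = 1840:
  stratum A: (1120/1840)²·70.6²/27 = 68.3984
  stratum B: (280/1840)²·41.9²/18 = 2.25858
  stratum C: (140/1840)²·51.9²/24 = 0.649746
  stratum D: (300/1840)²·14.4²/26 = 0.212011
V̂(ȳ_st) = 71.5188

V̂(ȳ_st) ≈ 71.5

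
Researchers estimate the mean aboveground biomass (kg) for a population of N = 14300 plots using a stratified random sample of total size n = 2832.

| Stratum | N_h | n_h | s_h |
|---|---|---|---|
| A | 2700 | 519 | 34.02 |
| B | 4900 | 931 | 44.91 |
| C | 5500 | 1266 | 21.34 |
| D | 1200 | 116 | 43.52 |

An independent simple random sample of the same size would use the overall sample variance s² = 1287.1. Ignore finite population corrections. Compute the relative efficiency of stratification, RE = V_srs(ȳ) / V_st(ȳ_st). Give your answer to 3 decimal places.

V̂(ȳ_st) = Σ W_h² s_h²/n_h, with W_h = N_h/N and N = 14300:
  stratum A: (2700/14300)²·34.02²/519 = 0.0794981
  stratum B: (4900/14300)²·44.91²/931 = 0.254365
  stratum C: (5500/14300)²·21.34²/1266 = 0.0532119
  stratum D: (1200/14300)²·43.52²/116 = 0.114977
V_st = 0.502051
V_srs = s²/n = 1287.1/2832 = 0.454484
Relative efficiency = V_srs / V_st = 0.454484/0.502051 = 0.9053

RE ≈ 0.905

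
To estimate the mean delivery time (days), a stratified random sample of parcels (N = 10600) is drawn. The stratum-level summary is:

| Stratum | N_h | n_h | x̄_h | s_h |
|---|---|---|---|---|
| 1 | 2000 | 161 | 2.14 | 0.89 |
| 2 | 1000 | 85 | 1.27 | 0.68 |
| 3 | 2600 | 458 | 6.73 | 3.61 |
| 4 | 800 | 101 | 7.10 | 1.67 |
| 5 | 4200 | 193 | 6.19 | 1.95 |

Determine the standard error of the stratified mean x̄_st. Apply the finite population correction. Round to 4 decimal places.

SE(x̄_st) ≈ 0.0686

V̂(x̄_st) = Σ W_h² (1 − n_h/N_h) s_h²/n_h, with W_h = N_h/N and N = 10600:
  stratum 1: (2000/10600)²·(1 − 161/2000)·0.89²/161 = 0.000161048
  stratum 2: (1000/10600)²·(1 − 85/1000)·0.68²/85 = 4.43005e-05
  stratum 3: (2600/10600)²·(1 − 458/2600)·3.61²/458 = 0.00141036
  stratum 4: (800/10600)²·(1 − 101/800)·1.67²/101 = 0.000137425
  stratum 5: (4200/10600)²·(1 − 193/4200)·1.95²/193 = 0.002951
V̂(x̄_st) = 0.00470413
SE(x̄_st) = √0.00470413 = 0.0685867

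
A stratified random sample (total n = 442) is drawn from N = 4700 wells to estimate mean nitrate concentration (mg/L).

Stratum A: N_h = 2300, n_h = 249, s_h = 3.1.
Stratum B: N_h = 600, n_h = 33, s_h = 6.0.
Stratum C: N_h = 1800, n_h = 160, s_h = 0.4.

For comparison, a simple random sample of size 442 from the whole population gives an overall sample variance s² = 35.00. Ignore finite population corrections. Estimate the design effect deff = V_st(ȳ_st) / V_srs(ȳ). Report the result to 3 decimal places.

deff ≈ 0.343

V̂(ȳ_st) = Σ W_h² s_h²/n_h, with W_h = N_h/N and N = 4700:
  stratum A: (2300/4700)²·3.1²/249 = 0.00924238
  stratum B: (600/4700)²·6.0²/33 = 0.0177785
  stratum C: (1800/4700)²·0.4²/160 = 0.000146673
V_st = 0.0271676
V_srs = s²/n = 35.00/442 = 0.0791855
deff = V_st / V_srs = 0.0271676/0.0791855 = 0.3431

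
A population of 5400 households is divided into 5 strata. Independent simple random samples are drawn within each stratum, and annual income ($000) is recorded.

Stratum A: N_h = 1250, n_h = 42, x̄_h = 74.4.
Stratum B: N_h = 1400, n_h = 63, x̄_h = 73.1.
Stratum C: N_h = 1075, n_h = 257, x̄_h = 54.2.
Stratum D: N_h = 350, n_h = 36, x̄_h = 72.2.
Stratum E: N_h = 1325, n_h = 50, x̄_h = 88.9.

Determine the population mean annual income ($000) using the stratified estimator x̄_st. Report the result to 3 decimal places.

x̄_st ≈ 73.457

N = Σ N_h = 5400. Stratum weights W_h = N_h/N.
x̄_st = (1250·74.4 + 1400·73.1 + 1075·54.2 + 350·72.2 + 1325·88.9) / 5400 = 73.45694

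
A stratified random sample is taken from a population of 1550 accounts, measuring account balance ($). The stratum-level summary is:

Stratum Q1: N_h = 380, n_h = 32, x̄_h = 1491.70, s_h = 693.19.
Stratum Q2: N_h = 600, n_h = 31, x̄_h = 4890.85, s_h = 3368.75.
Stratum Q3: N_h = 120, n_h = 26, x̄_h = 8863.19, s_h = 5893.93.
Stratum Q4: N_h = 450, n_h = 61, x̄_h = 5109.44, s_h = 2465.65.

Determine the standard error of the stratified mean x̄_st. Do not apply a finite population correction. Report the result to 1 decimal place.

V̂(x̄_st) = Σ W_h² s_h²/n_h, with W_h = N_h/N and N = 1550:
  stratum Q1: (380/1550)²·693.19²/32 = 902.523
  stratum Q2: (600/1550)²·3368.75²/31 = 54854.8
  stratum Q3: (120/1550)²·5893.93²/26 = 8008.21
  stratum Q4: (450/1550)²·2465.65²/61 = 8400.3
V̂(x̄_st) = 72165.9
SE(x̄_st) = √72165.9 = 268.637

SE(x̄_st) ≈ 268.6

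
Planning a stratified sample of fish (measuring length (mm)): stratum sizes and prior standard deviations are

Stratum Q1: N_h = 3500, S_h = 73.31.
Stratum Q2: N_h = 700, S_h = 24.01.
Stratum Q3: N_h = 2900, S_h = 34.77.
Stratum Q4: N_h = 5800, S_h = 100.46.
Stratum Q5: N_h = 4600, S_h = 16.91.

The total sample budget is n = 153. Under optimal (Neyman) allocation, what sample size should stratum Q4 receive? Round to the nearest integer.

Neyman allocation: n_h = n · N_h S_h / Σ N_i S_i, with n = 153.
  stratum Q1: N_h·S_h = 3500·73.31 = 256585.00
  stratum Q2: N_h·S_h = 700·24.01 = 16807.00
  stratum Q3: N_h·S_h = 2900·34.77 = 100833.00
  stratum Q4: N_h·S_h = 5800·100.46 = 582668.00
  stratum Q5: N_h·S_h = 4600·16.91 = 77786.00
Σ N_h S_h = 1034679.00
n for stratum Q4 = 153·582668.00/1034679.00 = 86.160 → 86

86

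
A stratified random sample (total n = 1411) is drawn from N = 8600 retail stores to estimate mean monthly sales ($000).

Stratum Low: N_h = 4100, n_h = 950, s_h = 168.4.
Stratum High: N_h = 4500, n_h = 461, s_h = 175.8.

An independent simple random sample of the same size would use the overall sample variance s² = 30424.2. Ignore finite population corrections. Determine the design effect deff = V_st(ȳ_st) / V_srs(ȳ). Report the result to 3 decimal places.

V̂(ȳ_st) = Σ W_h² s_h²/n_h, with W_h = N_h/N and N = 8600:
  stratum Low: (4100/8600)²·168.4²/950 = 6.78471
  stratum High: (4500/8600)²·175.8²/461 = 18.3554
V_st = 25.1402
V_srs = s²/n = 30424.2/1411 = 21.5622
deff = V_st / V_srs = 25.1402/21.5622 = 1.1659

deff ≈ 1.166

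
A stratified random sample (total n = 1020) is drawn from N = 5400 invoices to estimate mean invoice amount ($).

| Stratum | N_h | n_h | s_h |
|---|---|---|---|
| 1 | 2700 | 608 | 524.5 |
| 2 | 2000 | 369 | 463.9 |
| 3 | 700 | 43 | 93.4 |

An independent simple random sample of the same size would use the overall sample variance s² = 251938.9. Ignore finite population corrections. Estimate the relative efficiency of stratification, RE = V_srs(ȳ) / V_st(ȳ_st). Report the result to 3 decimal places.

RE ≈ 1.257

V̂(ȳ_st) = Σ W_h² s_h²/n_h, with W_h = N_h/N and N = 5400:
  stratum 1: (2700/5400)²·524.5²/608 = 113.117
  stratum 2: (2000/5400)²·463.9²/369 = 80.0009
  stratum 3: (700/5400)²·93.4²/43 = 3.40905
V_st = 196.527
V_srs = s²/n = 251938.9/1020 = 246.999
Relative efficiency = V_srs / V_st = 246.999/196.527 = 1.2568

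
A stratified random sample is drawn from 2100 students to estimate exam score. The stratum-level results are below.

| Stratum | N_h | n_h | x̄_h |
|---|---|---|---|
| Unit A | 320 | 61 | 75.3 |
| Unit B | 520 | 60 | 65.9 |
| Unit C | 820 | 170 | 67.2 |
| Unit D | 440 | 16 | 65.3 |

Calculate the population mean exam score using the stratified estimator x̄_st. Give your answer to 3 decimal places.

N = Σ N_h = 2100. Stratum weights W_h = N_h/N.
x̄_st = (320·75.3 + 520·65.9 + 820·67.2 + 440·65.3) / 2100 = 67.71429

x̄_st ≈ 67.714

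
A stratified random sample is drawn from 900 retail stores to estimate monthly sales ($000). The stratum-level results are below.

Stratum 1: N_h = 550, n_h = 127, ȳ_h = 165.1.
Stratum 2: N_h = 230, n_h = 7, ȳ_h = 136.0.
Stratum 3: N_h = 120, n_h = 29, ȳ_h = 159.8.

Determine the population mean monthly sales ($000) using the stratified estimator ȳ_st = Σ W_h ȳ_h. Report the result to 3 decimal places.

N = Σ N_h = 900. Stratum weights W_h = N_h/N.
ȳ_st = (550·165.1 + 230·136.0 + 120·159.8) / 900 = 156.95667

ȳ_st ≈ 156.957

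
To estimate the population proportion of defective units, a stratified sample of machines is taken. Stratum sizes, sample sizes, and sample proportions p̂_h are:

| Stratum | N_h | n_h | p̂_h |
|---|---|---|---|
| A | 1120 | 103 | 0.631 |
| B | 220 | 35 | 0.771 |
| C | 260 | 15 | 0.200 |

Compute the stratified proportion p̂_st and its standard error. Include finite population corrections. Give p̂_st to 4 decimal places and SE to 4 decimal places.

p̂_st ≈ 0.5802, SE ≈ 0.0372

N = 1600; stratum weights W_h = N_h/N.
p̂_st = Σ W_h p̂_h = (1120·0.631 + 220·0.771 + 260·0.200)/1600 = 0.58021
V̂(p̂_st) = Σ W_h² (1 − n_h/N_h) p̂_h(1−p̂_h)/(n_h−1):
  stratum A: (1120/1600)²·(1 − 103/1120)·0.631·0.369/102 = 0.00101567
  stratum B: (220/1600)²·(1 − 35/220)·0.771·0.229/34 = 8.25592e-05
  stratum C: (260/1600)²·(1 − 15/260)·0.200·0.800/14 = 0.000284375
V̂(p̂_st) = 0.00138261; SE = √V̂ = 0.0371834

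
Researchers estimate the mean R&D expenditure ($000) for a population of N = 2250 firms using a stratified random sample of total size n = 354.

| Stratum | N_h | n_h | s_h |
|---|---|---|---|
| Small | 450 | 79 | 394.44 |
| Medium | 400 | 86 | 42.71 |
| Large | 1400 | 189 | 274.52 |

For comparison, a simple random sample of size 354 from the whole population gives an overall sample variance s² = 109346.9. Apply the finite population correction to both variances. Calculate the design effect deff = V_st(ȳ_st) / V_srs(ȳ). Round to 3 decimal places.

V̂(ȳ_st) = Σ W_h² (1 − n_h/N_h) s_h²/n_h, with W_h = N_h/N and N = 2250:
  stratum Small: (450/2250)²·(1 − 79/450)·394.44²/79 = 64.9466
  stratum Medium: (400/2250)²·(1 − 86/400)·42.71²/86 = 0.526242
  stratum Large: (1400/2250)²·(1 − 189/1400)·274.52²/189 = 133.534
V_st = 199.007
V_srs = (1 − 354/2250)·109346.9/354 = 260.291
deff = V_st / V_srs = 199.007/260.291 = 0.7646

deff ≈ 0.765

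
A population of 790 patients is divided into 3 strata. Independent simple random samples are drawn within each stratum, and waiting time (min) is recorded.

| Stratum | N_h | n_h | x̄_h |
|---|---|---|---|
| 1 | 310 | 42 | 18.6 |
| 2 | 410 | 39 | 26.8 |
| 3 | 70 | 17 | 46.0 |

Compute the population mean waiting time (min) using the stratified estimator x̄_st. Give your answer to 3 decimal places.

x̄_st ≈ 25.284

N = Σ N_h = 790. Stratum weights W_h = N_h/N.
x̄_st = (310·18.6 + 410·26.8 + 70·46.0) / 790 = 25.28354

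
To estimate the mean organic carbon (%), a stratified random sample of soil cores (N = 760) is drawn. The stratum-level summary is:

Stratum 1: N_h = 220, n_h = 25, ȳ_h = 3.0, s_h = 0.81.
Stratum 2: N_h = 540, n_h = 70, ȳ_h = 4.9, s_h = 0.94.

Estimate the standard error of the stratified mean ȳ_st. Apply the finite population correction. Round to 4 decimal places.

SE(ȳ_st) ≈ 0.0866

V̂(ȳ_st) = Σ W_h² (1 − n_h/N_h) s_h²/n_h, with W_h = N_h/N and N = 760:
  stratum 1: (220/760)²·(1 − 25/220)·0.81²/25 = 0.00194922
  stratum 2: (540/760)²·(1 − 70/540)·0.94²/70 = 0.00554654
V̂(ȳ_st) = 0.00749576
SE(ȳ_st) = √0.00749576 = 0.086578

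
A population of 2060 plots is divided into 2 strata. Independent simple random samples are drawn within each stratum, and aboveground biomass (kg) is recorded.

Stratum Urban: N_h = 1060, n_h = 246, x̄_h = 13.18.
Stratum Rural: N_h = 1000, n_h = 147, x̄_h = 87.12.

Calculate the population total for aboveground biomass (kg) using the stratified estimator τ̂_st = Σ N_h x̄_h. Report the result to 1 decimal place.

τ̂_st = Σ N_h x̄_h = 1060·13.18 + 1000·87.12 = 101090.8

τ̂_st ≈ 101090.8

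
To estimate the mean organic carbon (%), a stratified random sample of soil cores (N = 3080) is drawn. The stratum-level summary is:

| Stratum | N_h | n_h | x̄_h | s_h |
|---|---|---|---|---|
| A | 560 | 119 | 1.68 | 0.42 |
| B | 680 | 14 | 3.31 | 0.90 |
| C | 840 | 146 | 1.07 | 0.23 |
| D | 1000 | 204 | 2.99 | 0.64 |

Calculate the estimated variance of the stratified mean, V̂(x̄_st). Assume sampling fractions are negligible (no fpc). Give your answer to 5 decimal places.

V̂(x̄_st) = Σ W_h² s_h²/n_h, with W_h = N_h/N and N = 3080:
  stratum A: (560/3080)²·0.42²/119 = 4.90034e-05
  stratum B: (680/3080)²·0.90²/14 = 0.00282016
  stratum C: (840/3080)²·0.23²/146 = 2.69501e-05
  stratum D: (1000/3080)²·0.64²/204 = 0.000211655
V̂(x̄_st) = 0.00310777

V̂(x̄_st) ≈ 0.00311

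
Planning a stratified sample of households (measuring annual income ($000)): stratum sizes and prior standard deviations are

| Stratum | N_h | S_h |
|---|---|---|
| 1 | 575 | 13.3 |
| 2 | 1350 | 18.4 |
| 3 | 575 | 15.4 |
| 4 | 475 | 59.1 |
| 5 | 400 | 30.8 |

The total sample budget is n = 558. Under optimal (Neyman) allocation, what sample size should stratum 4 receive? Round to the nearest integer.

192

Neyman allocation: n_h = n · N_h S_h / Σ N_i S_i, with n = 558.
  stratum 1: N_h·S_h = 575·13.3 = 7647.50
  stratum 2: N_h·S_h = 1350·18.4 = 24840.00
  stratum 3: N_h·S_h = 575·15.4 = 8855.00
  stratum 4: N_h·S_h = 475·59.1 = 28072.50
  stratum 5: N_h·S_h = 400·30.8 = 12320.00
Σ N_h S_h = 81735.00
n for stratum 4 = 558·28072.50/81735.00 = 191.649 → 192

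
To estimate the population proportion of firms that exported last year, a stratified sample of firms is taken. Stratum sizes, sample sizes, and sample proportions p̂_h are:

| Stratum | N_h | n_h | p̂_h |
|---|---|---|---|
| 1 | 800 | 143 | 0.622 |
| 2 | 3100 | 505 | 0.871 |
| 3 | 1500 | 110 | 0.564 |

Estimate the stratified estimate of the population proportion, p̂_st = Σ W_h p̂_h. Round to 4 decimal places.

p̂_st ≈ 0.7488

N = 5400; stratum weights W_h = N_h/N.
p̂_st = Σ W_h p̂_h = (800·0.622 + 3100·0.871 + 1500·0.564)/5400 = 0.74883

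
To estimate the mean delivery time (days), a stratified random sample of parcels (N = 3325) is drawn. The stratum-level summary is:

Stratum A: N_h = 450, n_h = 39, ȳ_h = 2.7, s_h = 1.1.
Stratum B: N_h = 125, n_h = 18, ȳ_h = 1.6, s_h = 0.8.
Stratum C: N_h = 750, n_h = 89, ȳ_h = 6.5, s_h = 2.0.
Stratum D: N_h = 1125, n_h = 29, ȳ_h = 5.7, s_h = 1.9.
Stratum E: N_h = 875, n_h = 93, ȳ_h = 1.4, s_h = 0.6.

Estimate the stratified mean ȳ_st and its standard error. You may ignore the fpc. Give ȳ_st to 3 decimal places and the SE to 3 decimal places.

ȳ_st ≈ 4.189, SE ≈ 0.132

ȳ_st = Σ W_h ȳ_h = (450·2.7 + 125·1.6 + 750·6.5 + 1125·5.7 + 875·1.4)/3325 = 4.18872
V̂(ȳ_st) = Σ W_h² s_h²/n_h, with W_h = N_h/N and N = 3325:
  stratum A: (450/3325)²·1.1²/39 = 0.00056828
  stratum B: (125/3325)²·0.8²/18 = 5.02509e-05
  stratum C: (750/3325)²·2.0²/89 = 0.0022867
  stratum D: (1125/3325)²·1.9²/29 = 0.0142505
  stratum E: (875/3325)²·0.6²/93 = 0.000268073
V̂(ȳ_st) = 0.0174238
SE(ȳ_st) = √0.0174238 = 0.131999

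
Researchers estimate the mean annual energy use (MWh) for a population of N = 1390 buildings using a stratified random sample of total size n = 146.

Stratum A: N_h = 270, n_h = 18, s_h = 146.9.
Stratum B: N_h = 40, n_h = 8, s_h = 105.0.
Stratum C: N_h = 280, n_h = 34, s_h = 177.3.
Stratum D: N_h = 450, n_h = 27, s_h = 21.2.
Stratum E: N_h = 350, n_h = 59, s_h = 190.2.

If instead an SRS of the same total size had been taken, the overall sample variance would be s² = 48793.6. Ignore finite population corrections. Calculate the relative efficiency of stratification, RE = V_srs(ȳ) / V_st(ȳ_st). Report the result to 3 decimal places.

RE ≈ 2.684

V̂(ȳ_st) = Σ W_h² s_h²/n_h, with W_h = N_h/N and N = 1390:
  stratum A: (270/1390)²·146.9²/18 = 45.2344
  stratum B: (40/1390)²·105.0²/8 = 1.14125
  stratum C: (280/1390)²·177.3²/34 = 37.5167
  stratum D: (450/1390)²·21.2²/27 = 1.74463
  stratum E: (350/1390)²·190.2²/59 = 38.8755
V_st = 124.512
V_srs = s²/n = 48793.6/146 = 334.203
Relative efficiency = V_srs / V_st = 334.203/124.512 = 2.6841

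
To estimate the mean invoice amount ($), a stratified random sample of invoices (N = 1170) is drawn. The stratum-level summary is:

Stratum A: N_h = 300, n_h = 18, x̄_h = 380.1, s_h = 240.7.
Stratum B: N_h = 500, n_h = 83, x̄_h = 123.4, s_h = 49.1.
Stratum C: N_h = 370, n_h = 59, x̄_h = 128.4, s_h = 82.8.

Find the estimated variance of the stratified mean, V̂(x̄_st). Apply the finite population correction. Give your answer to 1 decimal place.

V̂(x̄_st) = Σ W_h² (1 − n_h/N_h) s_h²/n_h, with W_h = N_h/N and N = 1170:
  stratum A: (300/1170)²·(1 − 18/300)·240.7²/18 = 198.92
  stratum B: (500/1170)²·(1 − 83/500)·49.1²/83 = 4.42404
  stratum C: (370/1170)²·(1 − 59/370)·82.8²/59 = 9.76785
V̂(x̄_st) = 213.112

V̂(x̄_st) ≈ 213.1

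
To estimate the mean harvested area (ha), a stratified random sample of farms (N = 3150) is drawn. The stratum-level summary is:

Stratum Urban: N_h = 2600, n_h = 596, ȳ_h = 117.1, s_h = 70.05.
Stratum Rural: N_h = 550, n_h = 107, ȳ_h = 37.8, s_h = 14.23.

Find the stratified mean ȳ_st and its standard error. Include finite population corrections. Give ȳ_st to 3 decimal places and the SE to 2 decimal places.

ȳ_st ≈ 103.254, SE ≈ 2.09

ȳ_st = Σ W_h ȳ_h = (2600·117.1 + 550·37.8)/3150 = 103.25397
V̂(ȳ_st) = Σ W_h² (1 − n_h/N_h) s_h²/n_h, with W_h = N_h/N and N = 3150:
  stratum Urban: (2600/3150)²·(1 − 596/2600)·70.05²/596 = 4.32335
  stratum Rural: (550/3150)²·(1 − 107/550)·14.23²/107 = 0.0464699
V̂(ȳ_st) = 4.36982
SE(ȳ_st) = √4.36982 = 2.09041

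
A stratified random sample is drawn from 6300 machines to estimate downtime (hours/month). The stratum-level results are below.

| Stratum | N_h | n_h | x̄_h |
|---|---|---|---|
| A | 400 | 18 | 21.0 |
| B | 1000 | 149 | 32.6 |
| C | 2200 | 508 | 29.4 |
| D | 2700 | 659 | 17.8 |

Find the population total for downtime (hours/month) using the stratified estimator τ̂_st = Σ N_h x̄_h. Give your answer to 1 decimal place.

τ̂_st = Σ N_h x̄_h = 400·21.0 + 1000·32.6 + 2200·29.4 + 2700·17.8 = 153740.0

τ̂_st ≈ 153740.0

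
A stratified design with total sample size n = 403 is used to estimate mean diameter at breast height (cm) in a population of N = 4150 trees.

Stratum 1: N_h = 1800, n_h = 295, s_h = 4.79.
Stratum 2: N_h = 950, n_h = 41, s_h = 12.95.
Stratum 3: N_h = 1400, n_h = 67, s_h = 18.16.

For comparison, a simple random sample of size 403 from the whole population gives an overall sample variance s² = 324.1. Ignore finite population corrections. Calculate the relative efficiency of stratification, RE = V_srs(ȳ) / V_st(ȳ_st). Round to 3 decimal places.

V̂(ȳ_st) = Σ W_h² s_h²/n_h, with W_h = N_h/N and N = 4150:
  stratum 1: (1800/4150)²·4.79²/295 = 0.0146318
  stratum 2: (950/4150)²·12.95²/41 = 0.214342
  stratum 3: (1400/4150)²·18.16²/67 = 0.560166
V_st = 0.78914
V_srs = s²/n = 324.1/403 = 0.804218
Relative efficiency = V_srs / V_st = 0.804218/0.78914 = 1.0191

RE ≈ 1.019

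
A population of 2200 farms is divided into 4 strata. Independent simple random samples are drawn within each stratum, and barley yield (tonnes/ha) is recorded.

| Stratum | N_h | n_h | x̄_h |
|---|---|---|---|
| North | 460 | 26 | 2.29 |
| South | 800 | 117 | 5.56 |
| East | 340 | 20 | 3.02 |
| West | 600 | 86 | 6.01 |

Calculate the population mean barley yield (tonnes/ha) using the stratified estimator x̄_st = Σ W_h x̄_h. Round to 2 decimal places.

N = Σ N_h = 2200. Stratum weights W_h = N_h/N.
x̄_st = (460·2.29 + 800·5.56 + 340·3.02 + 600·6.01) / 2200 = 4.6065

x̄_st ≈ 4.61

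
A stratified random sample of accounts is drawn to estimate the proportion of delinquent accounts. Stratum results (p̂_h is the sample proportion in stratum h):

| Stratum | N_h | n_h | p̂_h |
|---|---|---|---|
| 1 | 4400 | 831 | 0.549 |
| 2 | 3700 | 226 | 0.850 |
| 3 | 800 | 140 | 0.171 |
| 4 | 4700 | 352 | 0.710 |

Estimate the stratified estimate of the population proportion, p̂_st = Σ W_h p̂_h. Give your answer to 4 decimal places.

p̂_st ≈ 0.6643

N = 13600; stratum weights W_h = N_h/N.
p̂_st = Σ W_h p̂_h = (4400·0.549 + 3700·0.850 + 800·0.171 + 4700·0.710)/13600 = 0.66429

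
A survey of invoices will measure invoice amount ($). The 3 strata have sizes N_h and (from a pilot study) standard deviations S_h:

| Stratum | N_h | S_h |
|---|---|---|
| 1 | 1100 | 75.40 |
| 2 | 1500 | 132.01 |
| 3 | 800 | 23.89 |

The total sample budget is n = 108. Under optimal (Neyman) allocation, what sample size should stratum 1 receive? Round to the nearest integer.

Neyman allocation: n_h = n · N_h S_h / Σ N_i S_i, with n = 108.
  stratum 1: N_h·S_h = 1100·75.40 = 82940.00
  stratum 2: N_h·S_h = 1500·132.01 = 198015.00
  stratum 3: N_h·S_h = 800·23.89 = 19112.00
Σ N_h S_h = 300067.00
n for stratum 1 = 108·82940.00/300067.00 = 29.852 → 30

30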